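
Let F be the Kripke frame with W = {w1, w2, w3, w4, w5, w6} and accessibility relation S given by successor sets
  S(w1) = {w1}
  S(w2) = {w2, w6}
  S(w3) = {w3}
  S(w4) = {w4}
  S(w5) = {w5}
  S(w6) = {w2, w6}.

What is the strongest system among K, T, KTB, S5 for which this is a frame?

Reflexive (axiom T): yes — every world is S-related to itself.
Symmetric (axiom B): yes — every pair in S has its reverse in S.
Euclidean (axiom 5): yes — any two successors of a common world are S-related.
So F validates K, T, KTB, S5. The strongest is S5.

S5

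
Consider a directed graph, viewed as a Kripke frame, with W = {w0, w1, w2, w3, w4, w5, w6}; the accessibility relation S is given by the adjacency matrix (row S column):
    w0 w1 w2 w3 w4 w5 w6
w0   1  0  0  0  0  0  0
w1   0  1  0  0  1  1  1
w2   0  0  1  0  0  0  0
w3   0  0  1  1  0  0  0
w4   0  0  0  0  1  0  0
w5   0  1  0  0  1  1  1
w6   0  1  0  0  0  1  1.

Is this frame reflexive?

Reflexive: yes — every world is S-related to itself.

Yes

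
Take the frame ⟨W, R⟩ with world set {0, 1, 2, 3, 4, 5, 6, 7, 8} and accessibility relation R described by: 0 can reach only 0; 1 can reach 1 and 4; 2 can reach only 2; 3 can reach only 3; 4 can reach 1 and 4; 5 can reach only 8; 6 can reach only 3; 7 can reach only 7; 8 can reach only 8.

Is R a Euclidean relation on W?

Euclidean: yes — any two successors of a common world are R-related.

Yes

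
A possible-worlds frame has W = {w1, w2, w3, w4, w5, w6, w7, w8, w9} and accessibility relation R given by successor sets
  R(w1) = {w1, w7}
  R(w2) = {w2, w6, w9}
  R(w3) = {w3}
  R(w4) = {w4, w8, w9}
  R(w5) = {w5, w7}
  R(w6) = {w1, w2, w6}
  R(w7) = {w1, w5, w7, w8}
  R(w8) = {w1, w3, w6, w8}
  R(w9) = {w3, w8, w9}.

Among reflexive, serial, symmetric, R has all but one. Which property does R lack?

Reflexive: yes — every world is R-related to itself.
Serial: yes — every world has a successor (e.g. w1 R w1).
Symmetric: no — w2 R w9 but not w9 R w2.
Only symmetric fails.

symmetric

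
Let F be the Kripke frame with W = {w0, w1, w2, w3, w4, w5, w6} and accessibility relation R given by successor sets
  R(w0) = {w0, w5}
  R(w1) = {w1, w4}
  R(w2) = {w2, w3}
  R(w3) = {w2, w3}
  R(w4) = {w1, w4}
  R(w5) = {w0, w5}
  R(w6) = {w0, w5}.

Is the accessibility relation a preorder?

No

Reflexive: no — w6 is not related to itself.
Transitive: yes — every two-step R-path is closed by a direct edge.
So R is not a preorder.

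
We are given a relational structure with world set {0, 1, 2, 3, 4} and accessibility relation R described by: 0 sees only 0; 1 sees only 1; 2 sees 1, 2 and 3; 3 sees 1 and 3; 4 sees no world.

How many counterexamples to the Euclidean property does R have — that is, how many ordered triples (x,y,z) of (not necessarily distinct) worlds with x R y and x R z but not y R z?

4

Enumerating: (2,1,2), (2,1,3), (2,3,2), (3,1,3).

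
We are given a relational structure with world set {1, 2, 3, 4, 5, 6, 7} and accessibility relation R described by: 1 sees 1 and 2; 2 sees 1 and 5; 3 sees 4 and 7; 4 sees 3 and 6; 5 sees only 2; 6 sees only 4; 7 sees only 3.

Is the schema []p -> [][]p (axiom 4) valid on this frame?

The schema 4 characterises exactly the transitive frames.
Transitive: no — 1 R 2 and 2 R 5, but not 1 R 5.

No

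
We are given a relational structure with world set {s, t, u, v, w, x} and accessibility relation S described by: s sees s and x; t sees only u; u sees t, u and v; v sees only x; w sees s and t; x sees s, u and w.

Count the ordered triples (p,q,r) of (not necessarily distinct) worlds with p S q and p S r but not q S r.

16

Enumerating: (s,x,x), (u,t,t), (u,t,v), (u,v,t), (u,v,u), (u,v,v), (v,x,x), (w,s,t), (w,t,s), (w,t,t), (x,s,u), (x,s,w), (x,u,s), (x,u,w), (x,w,u), (x,w,w).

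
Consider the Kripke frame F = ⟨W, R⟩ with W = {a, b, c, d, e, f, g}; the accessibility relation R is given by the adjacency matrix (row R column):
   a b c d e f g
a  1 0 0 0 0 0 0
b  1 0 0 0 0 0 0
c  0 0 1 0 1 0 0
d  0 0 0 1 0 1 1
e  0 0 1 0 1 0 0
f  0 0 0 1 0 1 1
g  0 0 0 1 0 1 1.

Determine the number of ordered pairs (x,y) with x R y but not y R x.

1

Enumerating: (b,a).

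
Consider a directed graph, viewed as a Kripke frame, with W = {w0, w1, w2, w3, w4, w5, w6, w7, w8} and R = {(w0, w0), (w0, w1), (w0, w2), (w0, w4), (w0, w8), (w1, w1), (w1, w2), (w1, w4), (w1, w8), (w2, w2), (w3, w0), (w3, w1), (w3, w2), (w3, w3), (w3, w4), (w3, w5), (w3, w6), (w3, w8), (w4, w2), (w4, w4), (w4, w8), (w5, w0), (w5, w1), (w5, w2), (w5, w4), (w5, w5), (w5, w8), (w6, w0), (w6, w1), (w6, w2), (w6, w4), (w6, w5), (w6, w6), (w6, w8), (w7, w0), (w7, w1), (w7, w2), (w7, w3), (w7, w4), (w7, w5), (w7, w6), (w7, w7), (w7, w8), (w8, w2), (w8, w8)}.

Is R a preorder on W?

Reflexive: yes — every world is R-related to itself.
Transitive: yes — every two-step R-path is closed by a direct edge.
So R is a preorder.

Yes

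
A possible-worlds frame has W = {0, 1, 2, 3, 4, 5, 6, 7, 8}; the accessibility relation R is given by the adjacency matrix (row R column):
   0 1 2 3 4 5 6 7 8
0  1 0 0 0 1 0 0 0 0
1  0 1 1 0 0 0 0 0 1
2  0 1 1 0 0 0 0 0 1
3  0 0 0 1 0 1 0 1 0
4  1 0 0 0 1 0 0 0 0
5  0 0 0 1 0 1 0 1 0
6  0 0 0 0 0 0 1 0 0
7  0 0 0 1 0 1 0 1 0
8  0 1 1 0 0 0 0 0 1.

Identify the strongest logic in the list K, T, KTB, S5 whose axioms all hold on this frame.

S5

Reflexive (axiom T): yes — every world is R-related to itself.
Symmetric (axiom B): yes — every pair in R has its reverse in R.
Euclidean (axiom 5): yes — any two successors of a common world are R-related.
So F validates K, T, KTB, S5. The strongest is S5.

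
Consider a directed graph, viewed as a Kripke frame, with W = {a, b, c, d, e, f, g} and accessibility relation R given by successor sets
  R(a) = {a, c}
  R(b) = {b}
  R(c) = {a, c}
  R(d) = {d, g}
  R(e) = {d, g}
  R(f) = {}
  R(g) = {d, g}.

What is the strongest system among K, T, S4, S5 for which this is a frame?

K

Reflexive (axiom T): no — e is not related to itself.
Transitive (axiom 4): yes — every two-step R-path is closed by a direct edge.
Euclidean (axiom 5): yes — any two successors of a common world are R-related.
So F validates K; T would additionally require R to be reflexive. The strongest is K.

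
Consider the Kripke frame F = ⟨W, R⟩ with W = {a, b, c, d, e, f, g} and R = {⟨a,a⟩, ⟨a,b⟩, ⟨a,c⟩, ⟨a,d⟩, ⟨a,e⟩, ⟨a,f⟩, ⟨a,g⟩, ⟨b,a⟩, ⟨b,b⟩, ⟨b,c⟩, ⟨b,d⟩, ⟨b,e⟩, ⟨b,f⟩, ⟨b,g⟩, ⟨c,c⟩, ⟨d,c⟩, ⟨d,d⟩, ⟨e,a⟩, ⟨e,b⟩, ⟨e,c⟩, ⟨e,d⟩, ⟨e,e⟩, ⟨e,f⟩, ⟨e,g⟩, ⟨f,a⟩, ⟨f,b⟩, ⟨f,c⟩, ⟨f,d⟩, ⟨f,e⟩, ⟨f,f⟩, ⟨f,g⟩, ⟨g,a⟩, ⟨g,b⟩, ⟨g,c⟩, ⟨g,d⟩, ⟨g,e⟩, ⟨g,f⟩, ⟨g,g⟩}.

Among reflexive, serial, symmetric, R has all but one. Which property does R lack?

symmetric

Reflexive: yes — every world is R-related to itself.
Serial: yes — every world has a successor (e.g. a R a).
Symmetric: no — a R c but not c R a.
Only symmetric fails.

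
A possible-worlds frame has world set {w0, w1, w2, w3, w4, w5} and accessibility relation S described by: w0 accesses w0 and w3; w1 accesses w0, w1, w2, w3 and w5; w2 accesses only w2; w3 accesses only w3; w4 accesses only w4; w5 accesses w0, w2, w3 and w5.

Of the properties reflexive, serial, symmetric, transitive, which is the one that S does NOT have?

Reflexive: yes — every world is S-related to itself.
Serial: yes — every world has a successor (e.g. w0 S w0).
Symmetric: no — w0 S w3 but not w3 S w0.
Transitive: yes — every two-step S-path is closed by a direct edge.
Only symmetric fails.

symmetric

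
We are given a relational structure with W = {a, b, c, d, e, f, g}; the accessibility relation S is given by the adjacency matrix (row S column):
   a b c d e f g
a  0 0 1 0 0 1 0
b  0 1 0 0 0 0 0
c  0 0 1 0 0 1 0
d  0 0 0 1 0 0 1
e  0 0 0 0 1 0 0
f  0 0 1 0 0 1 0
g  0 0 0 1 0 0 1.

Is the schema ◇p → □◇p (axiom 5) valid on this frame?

Yes

Axiom 5 corresponds to the accessibility relation being Euclidean.
Euclidean: yes — any two successors of a common world are S-related.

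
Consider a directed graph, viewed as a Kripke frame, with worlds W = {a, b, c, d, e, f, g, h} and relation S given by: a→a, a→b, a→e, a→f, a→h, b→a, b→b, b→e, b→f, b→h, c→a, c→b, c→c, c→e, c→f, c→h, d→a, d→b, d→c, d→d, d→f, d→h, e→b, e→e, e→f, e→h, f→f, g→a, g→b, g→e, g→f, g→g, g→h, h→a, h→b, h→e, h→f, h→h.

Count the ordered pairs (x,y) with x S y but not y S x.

Enumerating: (a,e), (a,f), (b,f), (c,a), (c,b), (c,e), (c,f), (c,h), (d,a), (d,b), (d,c), (d,f), … and 8 more.
Total: 20.

20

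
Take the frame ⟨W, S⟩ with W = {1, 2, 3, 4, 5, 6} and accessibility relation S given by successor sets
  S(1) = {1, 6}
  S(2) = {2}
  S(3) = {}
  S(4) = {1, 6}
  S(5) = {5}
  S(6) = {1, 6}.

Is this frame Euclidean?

Yes

Euclidean: yes — any two successors of a common world are S-related.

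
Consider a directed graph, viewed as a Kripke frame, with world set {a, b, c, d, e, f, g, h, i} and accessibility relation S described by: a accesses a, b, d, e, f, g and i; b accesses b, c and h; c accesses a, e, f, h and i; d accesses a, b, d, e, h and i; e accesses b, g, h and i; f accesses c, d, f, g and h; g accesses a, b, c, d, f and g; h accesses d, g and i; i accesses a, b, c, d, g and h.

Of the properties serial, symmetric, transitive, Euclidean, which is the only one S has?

Serial: yes — every world has a successor (e.g. a S a).
Symmetric: no — a S b but not b S a.
Transitive: no — a S b and b S c, but not a S c.
Euclidean: no — a S b and a S d, but not b S d.
Only serial holds.

serial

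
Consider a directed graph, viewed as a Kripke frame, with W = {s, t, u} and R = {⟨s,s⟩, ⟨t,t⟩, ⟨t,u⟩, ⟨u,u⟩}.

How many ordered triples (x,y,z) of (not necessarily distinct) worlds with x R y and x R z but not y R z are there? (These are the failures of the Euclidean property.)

1

Enumerating: (t,u,t).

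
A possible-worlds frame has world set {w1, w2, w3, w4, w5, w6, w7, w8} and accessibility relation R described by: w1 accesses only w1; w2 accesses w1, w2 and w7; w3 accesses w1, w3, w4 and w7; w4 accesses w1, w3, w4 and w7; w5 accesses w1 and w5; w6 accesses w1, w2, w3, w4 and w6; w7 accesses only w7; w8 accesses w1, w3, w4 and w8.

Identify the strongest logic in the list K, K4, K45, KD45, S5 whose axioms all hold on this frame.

K

Transitive (axiom 4): no — w6 R w2 and w2 R w7, but not w6 R w7.
Euclidean (axiom 5): no — w2 R w1 and w2 R w7, but not w1 R w7.
Serial (axiom D): yes — every world has a successor (e.g. w1 R w1).
Reflexive (axiom T): yes — every world is R-related to itself.
So F validates K; K4 would additionally require R to be transitive. The strongest is K.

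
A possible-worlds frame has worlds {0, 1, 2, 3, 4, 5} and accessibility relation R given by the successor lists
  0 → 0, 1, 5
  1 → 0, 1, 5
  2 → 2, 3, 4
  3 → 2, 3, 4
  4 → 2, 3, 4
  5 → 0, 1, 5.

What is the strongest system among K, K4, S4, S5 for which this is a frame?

S5

Transitive (axiom 4): yes — every two-step R-path is closed by a direct edge.
Reflexive (axiom T): yes — every world is R-related to itself.
Euclidean (axiom 5): yes — any two successors of a common world are R-related.
So F validates K, K4, S4, S5. The strongest is S5.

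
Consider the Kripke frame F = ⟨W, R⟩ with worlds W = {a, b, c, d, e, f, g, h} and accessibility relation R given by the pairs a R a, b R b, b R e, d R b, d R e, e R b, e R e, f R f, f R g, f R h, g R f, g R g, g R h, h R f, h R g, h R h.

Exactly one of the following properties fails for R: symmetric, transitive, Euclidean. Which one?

symmetric

Symmetric: no — d R b but not b R d.
Transitive: yes — every two-step R-path is closed by a direct edge.
Euclidean: yes — any two successors of a common world are R-related.
Only symmetric fails.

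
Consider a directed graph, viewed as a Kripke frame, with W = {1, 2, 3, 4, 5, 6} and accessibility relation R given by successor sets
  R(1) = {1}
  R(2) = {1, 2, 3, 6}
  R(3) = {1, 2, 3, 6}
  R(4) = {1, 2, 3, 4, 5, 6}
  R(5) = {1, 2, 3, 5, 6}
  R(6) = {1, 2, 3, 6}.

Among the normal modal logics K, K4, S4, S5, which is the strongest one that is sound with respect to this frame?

S4

Transitive (axiom 4): yes — every two-step R-path is closed by a direct edge.
Reflexive (axiom T): yes — every world is R-related to itself.
Euclidean (axiom 5): no — 2 R 1 and 2 R 3, but not 1 R 3.
So F validates K, K4, S4; S5 would additionally require R to be Euclidean. The strongest is S4.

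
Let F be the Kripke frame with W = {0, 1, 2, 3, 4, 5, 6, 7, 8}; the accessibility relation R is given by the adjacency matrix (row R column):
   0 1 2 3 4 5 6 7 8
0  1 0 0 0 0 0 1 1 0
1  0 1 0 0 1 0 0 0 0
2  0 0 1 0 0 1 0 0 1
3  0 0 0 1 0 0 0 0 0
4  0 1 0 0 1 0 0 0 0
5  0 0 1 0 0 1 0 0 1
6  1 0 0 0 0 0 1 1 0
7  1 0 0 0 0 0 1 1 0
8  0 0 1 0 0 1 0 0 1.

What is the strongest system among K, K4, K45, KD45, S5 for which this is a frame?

Transitive (axiom 4): yes — every two-step R-path is closed by a direct edge.
Euclidean (axiom 5): yes — any two successors of a common world are R-related.
Serial (axiom D): yes — every world has a successor (e.g. 0 R 0).
Reflexive (axiom T): yes — every world is R-related to itself.
So F validates K, K4, K45, KD45, S5. The strongest is S5.

S5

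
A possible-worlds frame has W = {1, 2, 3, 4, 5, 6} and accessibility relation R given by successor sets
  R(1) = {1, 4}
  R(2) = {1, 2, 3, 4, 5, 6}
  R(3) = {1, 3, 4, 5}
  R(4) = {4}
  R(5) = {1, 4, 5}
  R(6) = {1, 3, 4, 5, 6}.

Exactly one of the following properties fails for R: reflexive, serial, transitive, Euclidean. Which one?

Reflexive: yes — every world is R-related to itself.
Serial: yes — every world has a successor (e.g. 1 R 1).
Transitive: yes — every two-step R-path is closed by a direct edge.
Euclidean: no — 2 R 1 and 2 R 3, but not 1 R 3.
Only Euclidean fails.

Euclidean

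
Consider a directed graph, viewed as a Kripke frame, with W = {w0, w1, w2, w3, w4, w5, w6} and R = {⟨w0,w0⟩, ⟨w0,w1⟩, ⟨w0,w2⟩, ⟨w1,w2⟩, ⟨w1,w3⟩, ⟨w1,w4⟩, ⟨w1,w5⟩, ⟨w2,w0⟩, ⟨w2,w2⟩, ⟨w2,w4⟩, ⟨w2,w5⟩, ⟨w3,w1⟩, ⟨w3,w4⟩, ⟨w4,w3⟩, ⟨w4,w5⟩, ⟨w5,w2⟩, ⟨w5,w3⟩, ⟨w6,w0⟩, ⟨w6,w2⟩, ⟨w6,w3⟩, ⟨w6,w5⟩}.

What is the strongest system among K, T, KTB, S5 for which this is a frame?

K

Reflexive (axiom T): no — w1 is not related to itself.
Symmetric (axiom B): no — w0 R w1 but not w1 R w0.
Euclidean (axiom 5): no — w0 R w2 and w0 R w1, but not w2 R w1.
So F validates K; T would additionally require R to be reflexive. The strongest is K.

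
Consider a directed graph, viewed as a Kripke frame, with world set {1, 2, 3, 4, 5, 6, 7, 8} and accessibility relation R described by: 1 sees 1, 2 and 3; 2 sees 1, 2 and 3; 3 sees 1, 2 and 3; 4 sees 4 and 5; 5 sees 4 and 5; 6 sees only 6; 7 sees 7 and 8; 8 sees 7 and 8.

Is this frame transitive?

Yes

Transitive: yes — every two-step R-path is closed by a direct edge.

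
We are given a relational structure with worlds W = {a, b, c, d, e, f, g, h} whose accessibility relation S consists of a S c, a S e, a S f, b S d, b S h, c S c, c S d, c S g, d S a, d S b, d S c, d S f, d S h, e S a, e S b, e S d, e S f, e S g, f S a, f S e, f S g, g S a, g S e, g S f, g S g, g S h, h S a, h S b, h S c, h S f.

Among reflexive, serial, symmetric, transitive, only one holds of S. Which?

serial

Reflexive: no — a is not related to itself.
Serial: yes — every world has a successor (e.g. a S c).
Symmetric: no — a S c but not c S a.
Transitive: no — a S c and c S d, but not a S d.
Only serial holds.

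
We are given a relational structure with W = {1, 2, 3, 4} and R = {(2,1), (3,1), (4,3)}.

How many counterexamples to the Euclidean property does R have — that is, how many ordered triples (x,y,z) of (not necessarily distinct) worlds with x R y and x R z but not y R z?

Enumerating: (2,1,1), (3,1,1), (4,3,3).

3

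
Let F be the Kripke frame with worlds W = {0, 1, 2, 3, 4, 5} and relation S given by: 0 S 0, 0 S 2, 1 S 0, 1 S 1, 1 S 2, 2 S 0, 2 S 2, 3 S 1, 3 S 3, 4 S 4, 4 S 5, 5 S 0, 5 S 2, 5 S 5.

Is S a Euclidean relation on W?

Euclidean: no — 1 S 0 and 1 S 1, but not 0 S 1.

No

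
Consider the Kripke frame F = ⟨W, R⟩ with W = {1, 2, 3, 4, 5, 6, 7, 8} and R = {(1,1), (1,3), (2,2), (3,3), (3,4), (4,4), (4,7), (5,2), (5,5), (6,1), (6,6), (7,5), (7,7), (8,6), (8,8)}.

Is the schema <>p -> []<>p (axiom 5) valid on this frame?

The schema 5 characterises exactly the Euclidean frames.
Euclidean: no — 1 R 3 and 1 R 1, but not 3 R 1.

No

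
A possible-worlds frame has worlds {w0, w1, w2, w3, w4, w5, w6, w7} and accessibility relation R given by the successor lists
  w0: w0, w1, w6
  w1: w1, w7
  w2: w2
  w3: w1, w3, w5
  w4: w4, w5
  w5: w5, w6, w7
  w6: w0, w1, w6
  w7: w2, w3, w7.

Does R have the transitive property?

No

Transitive: no — w0 R w1 and w1 R w7, but not w0 R w7.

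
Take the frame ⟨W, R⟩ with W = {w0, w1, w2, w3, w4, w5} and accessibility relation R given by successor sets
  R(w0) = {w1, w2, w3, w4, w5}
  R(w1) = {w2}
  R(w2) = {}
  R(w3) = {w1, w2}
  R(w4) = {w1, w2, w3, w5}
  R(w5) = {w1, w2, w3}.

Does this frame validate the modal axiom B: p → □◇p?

Axiom B corresponds to the accessibility relation being symmetric.
Symmetric: no — w0 R w1 but not w1 R w0.

No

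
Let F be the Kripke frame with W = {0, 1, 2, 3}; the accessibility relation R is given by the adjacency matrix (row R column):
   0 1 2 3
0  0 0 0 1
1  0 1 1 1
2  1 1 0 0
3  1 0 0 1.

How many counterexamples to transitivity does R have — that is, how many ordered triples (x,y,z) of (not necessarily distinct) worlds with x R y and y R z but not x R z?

Enumerating: (0,3,0), (1,2,0), (1,3,0), (2,0,3), (2,1,2), (2,1,3).

6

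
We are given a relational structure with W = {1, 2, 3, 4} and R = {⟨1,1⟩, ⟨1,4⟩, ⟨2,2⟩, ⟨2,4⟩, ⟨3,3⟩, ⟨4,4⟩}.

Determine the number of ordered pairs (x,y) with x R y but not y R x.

Enumerating: (1,4), (2,4).

2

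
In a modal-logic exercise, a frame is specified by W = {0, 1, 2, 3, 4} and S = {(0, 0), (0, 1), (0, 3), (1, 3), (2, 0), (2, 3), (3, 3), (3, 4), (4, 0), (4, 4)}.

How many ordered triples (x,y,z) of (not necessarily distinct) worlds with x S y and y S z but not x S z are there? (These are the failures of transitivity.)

Enumerating: (0,3,4), (1,3,4), (2,0,1), (2,3,4), (3,4,0), (4,0,1), (4,0,3).

7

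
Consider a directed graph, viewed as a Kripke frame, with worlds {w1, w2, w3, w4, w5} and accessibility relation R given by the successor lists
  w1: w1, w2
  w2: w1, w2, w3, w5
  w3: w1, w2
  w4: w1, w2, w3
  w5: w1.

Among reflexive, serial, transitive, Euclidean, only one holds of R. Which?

Reflexive: no — w3 is not related to itself.
Serial: yes — every world has a successor (e.g. w1 R w1).
Transitive: no — w1 R w2 and w2 R w3, but not w1 R w3.
Euclidean: no — w2 R w1 and w2 R w3, but not w1 R w3.
Only serial holds.

serial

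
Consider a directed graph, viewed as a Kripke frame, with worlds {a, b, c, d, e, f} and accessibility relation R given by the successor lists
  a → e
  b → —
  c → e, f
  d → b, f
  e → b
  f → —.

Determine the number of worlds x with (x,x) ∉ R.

6

Enumerating: a, b, c, d, e, f.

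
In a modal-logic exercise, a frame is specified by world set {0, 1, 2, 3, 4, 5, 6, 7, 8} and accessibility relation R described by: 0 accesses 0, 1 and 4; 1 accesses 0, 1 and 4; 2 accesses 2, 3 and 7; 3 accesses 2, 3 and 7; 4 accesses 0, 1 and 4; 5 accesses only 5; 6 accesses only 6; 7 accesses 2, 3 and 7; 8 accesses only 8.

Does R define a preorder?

Yes

Reflexive: yes — every world is R-related to itself.
Transitive: yes — every two-step R-path is closed by a direct edge.
So R is a preorder.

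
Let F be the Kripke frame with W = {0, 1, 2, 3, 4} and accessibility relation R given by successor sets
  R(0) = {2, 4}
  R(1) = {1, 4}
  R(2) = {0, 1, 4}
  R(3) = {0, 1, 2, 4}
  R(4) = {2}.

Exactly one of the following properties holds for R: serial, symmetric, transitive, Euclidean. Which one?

serial

Serial: yes — every world has a successor (e.g. 0 R 2).
Symmetric: no — 0 R 4 but not 4 R 0.
Transitive: no — 0 R 2 and 2 R 1, but not 0 R 1.
Euclidean: no — 2 R 0 and 2 R 1, but not 0 R 1.
Only serial holds.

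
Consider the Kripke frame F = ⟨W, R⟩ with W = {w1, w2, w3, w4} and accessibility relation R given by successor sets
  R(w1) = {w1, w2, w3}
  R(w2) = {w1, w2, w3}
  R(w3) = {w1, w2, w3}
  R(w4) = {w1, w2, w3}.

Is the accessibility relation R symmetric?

No

Symmetric: no — w4 R w1 but not w1 R w4.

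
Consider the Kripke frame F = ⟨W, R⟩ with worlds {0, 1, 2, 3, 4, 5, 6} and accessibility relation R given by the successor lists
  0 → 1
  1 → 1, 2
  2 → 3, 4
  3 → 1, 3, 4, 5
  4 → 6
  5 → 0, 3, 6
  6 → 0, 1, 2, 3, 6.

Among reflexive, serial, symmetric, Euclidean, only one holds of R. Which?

serial

Reflexive: no — 0 is not related to itself.
Serial: yes — every world has a successor (e.g. 0 R 1).
Symmetric: no — 0 R 1 but not 1 R 0.
Euclidean: no — 2 R 4 and 2 R 3, but not 4 R 3.
Only serial holds.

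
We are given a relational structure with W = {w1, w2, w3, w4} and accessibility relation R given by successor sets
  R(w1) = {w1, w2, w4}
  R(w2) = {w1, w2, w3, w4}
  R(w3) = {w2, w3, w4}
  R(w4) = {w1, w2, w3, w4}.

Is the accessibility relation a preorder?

Reflexive: yes — every world is R-related to itself.
Transitive: no — w1 R w2 and w2 R w3, but not w1 R w3.
So R is not a preorder.

No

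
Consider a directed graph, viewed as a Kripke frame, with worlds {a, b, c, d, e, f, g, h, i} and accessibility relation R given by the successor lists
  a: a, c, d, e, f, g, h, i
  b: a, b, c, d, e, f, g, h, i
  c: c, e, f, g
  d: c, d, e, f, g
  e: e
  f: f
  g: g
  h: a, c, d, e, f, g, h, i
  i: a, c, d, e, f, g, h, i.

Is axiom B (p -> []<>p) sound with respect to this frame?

Axiom B corresponds to the accessibility relation being symmetric.
Symmetric: no — a R c but not c R a.

No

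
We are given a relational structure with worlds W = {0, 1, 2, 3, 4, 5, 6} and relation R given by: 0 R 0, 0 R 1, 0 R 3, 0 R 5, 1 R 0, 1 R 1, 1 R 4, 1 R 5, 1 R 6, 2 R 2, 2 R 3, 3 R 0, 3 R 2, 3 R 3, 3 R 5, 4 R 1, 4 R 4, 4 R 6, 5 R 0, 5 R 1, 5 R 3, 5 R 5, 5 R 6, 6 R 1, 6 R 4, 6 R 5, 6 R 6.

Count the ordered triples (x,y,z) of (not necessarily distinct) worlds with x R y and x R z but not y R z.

Enumerating: (0,1,3), (0,3,1), (1,0,4), (1,0,6), (1,4,0), (1,4,5), (1,5,4), (1,6,0), (3,0,2), (3,2,0), (3,2,5), (3,5,2), … and 8 more.
Total: 20.

20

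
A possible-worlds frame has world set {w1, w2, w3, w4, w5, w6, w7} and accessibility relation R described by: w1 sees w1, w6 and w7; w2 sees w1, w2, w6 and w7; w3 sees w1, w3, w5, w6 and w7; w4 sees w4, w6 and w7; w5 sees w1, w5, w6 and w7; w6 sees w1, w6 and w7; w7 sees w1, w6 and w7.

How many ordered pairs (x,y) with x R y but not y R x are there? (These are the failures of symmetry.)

Enumerating: (w2,w1), (w2,w6), (w2,w7), (w3,w1), (w3,w5), (w3,w6), (w3,w7), (w4,w6), (w4,w7), (w5,w1), (w5,w6), (w5,w7).

12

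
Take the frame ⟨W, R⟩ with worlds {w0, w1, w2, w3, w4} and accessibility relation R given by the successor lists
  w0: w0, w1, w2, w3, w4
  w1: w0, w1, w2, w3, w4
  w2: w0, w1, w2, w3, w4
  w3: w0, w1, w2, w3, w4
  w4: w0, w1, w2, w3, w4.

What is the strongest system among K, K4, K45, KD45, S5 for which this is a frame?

S5

Transitive (axiom 4): yes — every two-step R-path is closed by a direct edge.
Euclidean (axiom 5): yes — any two successors of a common world are R-related.
Serial (axiom D): yes — every world has a successor (e.g. w0 R w0).
Reflexive (axiom T): yes — every world is R-related to itself.
So F validates K, K4, K45, KD45, S5. The strongest is S5.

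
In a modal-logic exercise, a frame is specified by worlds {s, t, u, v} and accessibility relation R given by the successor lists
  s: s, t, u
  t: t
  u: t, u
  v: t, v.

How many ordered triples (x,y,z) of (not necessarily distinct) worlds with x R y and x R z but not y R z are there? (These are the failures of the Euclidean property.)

Enumerating: (s,t,s), (s,t,u), (s,u,s), (u,t,u), (v,t,v).

5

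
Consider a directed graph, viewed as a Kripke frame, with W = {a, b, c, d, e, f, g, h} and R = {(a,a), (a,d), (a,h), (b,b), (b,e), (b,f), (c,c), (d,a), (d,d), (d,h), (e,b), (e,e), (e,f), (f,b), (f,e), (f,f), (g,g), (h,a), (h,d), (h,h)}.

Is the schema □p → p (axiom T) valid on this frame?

Yes

Axiom T corresponds to the accessibility relation being reflexive.
Reflexive: yes — every world is R-related to itself.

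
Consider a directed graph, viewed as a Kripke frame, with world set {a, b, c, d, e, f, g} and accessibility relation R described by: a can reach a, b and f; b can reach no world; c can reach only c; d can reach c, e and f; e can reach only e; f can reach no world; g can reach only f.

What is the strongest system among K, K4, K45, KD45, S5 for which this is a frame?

Transitive (axiom 4): yes — every two-step R-path is closed by a direct edge.
Euclidean (axiom 5): no — a R b and a R f, but not b R f.
Serial (axiom D): no — b has no R-successor.
Reflexive (axiom T): no — b is not related to itself.
So F validates K, K4; K45 would additionally require R to be Euclidean. The strongest is K4.

K4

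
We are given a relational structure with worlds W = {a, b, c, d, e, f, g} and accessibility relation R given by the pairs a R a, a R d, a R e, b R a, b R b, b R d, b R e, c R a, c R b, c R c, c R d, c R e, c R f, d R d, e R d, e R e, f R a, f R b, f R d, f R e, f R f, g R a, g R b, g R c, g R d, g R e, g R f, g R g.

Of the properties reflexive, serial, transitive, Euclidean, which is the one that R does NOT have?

Reflexive: yes — every world is R-related to itself.
Serial: yes — every world has a successor (e.g. a R a).
Transitive: yes — every two-step R-path is closed by a direct edge.
Euclidean: no — a R d and a R e, but not d R e.
Only Euclidean fails.

Euclidean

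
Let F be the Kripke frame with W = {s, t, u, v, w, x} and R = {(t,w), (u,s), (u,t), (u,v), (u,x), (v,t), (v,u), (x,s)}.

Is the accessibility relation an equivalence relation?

No

Reflexive: no — s is not related to itself.
Symmetric: no — t R w but not w R t.
Transitive: no — u R t and t R w, but not u R w.
So R is not an equivalence relation.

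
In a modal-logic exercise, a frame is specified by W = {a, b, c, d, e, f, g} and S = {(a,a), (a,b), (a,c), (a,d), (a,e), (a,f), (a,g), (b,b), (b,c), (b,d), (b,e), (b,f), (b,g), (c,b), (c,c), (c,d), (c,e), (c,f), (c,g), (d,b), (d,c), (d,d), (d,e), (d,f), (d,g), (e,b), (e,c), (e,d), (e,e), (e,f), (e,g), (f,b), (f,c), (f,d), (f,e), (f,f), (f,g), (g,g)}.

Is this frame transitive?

Yes

Transitive: yes — every two-step S-path is closed by a direct edge.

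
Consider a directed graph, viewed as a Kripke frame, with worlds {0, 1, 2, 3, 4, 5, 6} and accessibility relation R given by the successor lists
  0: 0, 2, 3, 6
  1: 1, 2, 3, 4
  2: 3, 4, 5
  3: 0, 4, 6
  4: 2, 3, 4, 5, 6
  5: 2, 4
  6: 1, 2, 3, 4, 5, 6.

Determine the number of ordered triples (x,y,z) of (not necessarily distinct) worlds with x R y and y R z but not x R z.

Enumerating: (0,2,4), (0,2,5), (0,3,4), (0,6,1), (0,6,4), (0,6,5), (1,2,5), (1,3,0), (1,3,6), (1,4,5), (1,4,6), (2,3,0), … and 21 more.
Total: 33.

33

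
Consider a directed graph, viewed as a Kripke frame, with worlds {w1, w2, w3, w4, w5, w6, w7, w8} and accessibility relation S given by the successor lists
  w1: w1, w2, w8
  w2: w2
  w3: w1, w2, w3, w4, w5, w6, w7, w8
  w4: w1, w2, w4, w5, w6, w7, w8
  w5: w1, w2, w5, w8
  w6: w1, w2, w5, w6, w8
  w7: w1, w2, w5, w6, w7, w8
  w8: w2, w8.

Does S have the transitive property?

Yes

Transitive: yes — every two-step S-path is closed by a direct edge.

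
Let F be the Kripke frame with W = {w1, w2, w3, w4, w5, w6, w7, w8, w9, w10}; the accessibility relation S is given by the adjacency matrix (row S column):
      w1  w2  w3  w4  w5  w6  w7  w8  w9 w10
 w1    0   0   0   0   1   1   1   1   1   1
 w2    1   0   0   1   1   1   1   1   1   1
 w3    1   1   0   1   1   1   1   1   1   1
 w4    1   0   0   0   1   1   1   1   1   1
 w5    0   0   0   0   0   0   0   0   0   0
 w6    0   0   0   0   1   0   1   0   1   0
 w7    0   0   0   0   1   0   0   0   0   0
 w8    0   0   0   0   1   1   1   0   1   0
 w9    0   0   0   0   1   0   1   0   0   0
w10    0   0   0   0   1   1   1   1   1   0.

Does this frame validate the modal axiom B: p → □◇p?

No

By correspondence theory, B is valid on a frame iff S is symmetric.
Symmetric: no — w1 S w10 but not w10 S w1.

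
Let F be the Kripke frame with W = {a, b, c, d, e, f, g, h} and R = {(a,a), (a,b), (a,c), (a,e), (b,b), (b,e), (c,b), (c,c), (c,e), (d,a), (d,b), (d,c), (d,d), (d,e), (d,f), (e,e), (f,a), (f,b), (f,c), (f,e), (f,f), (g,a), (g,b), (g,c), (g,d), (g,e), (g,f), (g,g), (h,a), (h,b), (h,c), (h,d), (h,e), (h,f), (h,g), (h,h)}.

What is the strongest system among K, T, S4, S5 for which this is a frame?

S4

Reflexive (axiom T): yes — every world is R-related to itself.
Transitive (axiom 4): yes — every two-step R-path is closed by a direct edge.
Euclidean (axiom 5): no — a R b and a R c, but not b R c.
So F validates K, T, S4; S5 would additionally require R to be Euclidean. The strongest is S4.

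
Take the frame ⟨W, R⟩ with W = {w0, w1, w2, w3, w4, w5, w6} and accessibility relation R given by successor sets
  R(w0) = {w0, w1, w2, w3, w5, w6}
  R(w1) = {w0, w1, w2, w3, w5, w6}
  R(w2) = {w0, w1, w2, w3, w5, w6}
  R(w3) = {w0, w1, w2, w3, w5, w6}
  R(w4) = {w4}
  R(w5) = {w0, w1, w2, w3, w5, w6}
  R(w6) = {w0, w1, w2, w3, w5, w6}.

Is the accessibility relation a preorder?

Reflexive: yes — every world is R-related to itself.
Transitive: yes — every two-step R-path is closed by a direct edge.
So R is a preorder.

Yes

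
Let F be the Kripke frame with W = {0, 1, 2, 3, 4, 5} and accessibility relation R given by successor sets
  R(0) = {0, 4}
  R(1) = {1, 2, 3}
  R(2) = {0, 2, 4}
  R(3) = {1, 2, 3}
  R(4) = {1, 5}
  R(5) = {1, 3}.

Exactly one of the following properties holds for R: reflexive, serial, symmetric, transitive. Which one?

serial

Reflexive: no — 4 is not related to itself.
Serial: yes — every world has a successor (e.g. 0 R 0).
Symmetric: no — 0 R 4 but not 4 R 0.
Transitive: no — 0 R 4 and 4 R 1, but not 0 R 1.
Only serial holds.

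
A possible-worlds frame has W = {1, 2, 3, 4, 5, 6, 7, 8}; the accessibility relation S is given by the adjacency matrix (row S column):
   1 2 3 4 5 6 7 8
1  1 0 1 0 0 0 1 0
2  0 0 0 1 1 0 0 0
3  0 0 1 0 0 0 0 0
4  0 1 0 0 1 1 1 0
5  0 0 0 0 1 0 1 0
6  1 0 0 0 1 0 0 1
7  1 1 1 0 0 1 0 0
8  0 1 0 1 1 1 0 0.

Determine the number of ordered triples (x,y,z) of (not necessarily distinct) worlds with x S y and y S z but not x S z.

30

Enumerating: (1,7,2), (1,7,6), (2,4,2), (2,4,6), (2,4,7), (2,5,7), (4,2,4), (4,6,1), (4,6,8), (4,7,1), (4,7,3), (5,7,1), … and 18 more.
Total: 30.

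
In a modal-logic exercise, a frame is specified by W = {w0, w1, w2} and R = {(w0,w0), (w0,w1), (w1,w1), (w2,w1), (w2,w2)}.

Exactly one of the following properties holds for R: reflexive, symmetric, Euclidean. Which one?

reflexive

Reflexive: yes — every world is R-related to itself.
Symmetric: no — w0 R w1 but not w1 R w0.
Euclidean: no — w0 R w1 and w0 R w0, but not w1 R w0.
Only reflexive holds.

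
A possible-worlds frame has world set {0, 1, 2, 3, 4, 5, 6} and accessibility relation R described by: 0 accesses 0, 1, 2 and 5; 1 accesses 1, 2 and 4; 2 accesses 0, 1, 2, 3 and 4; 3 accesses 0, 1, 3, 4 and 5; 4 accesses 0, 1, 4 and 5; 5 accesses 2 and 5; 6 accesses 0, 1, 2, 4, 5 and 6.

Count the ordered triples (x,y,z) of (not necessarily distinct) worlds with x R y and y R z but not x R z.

Enumerating: (0,1,4), (0,2,3), (0,2,4), (1,2,0), (1,2,3), (1,4,0), (1,4,5), (2,0,5), (2,3,5), (2,4,5), (3,0,2), (3,1,2), … and 9 more.
Total: 21.

21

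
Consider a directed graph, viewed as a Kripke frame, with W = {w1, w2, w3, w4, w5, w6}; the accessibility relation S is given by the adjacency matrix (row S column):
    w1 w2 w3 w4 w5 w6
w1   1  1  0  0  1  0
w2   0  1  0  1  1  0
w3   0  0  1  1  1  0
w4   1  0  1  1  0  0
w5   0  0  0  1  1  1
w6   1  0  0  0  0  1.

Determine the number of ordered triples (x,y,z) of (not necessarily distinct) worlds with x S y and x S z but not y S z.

Enumerating: (w1,w2,w1), (w1,w5,w1), (w1,w5,w2), (w2,w4,w2), (w2,w4,w5), (w2,w5,w2), (w3,w4,w5), (w3,w5,w3), (w4,w1,w3), (w4,w1,w4), (w4,w3,w1), (w5,w4,w5), (w5,w4,w6), (w5,w6,w4), (w5,w6,w5), (w6,w1,w6).

16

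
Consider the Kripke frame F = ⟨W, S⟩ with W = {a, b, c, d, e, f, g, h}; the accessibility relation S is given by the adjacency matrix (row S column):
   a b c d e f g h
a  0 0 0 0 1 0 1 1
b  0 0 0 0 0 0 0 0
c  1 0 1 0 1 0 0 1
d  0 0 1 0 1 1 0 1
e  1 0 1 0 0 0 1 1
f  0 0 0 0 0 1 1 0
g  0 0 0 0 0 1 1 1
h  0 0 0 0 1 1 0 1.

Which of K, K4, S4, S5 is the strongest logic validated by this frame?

Transitive (axiom 4): no — a S e and e S c, but not a S c.
Reflexive (axiom T): no — a is not related to itself.
Euclidean (axiom 5): no — a S g and a S e, but not g S e.
So F validates K; K4 would additionally require S to be transitive. The strongest is K.

K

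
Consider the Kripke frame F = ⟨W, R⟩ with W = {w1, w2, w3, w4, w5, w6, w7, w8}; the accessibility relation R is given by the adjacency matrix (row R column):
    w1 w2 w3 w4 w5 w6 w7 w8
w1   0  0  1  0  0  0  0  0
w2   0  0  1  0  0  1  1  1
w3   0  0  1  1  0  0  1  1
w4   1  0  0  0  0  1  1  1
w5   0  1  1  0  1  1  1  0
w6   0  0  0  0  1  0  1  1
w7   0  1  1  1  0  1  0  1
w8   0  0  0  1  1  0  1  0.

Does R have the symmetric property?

Symmetric: no — w1 R w3 but not w3 R w1.

No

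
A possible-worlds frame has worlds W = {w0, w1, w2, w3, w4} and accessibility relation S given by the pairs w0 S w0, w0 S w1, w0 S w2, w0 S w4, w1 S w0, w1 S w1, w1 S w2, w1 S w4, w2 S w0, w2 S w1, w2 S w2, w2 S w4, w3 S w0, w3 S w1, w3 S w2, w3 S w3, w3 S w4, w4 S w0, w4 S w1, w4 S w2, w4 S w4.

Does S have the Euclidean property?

Euclidean: no — w3 S w0 and w3 S w3, but not w0 S w3.

No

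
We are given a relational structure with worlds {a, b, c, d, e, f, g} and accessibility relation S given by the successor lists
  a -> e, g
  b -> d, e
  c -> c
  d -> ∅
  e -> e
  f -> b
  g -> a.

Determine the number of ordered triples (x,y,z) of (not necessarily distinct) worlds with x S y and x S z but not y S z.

8

Enumerating: (a,e,g), (a,g,e), (a,g,g), (b,d,d), (b,d,e), (b,e,d), (f,b,b), (g,a,a).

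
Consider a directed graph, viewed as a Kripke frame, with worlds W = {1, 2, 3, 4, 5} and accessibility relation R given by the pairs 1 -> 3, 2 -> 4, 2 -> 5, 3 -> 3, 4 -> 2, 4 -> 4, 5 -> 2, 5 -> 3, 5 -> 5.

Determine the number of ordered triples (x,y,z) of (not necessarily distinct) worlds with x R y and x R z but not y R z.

7

Enumerating: (2,4,5), (2,5,4), (4,2,2), (5,2,2), (5,2,3), (5,3,2), (5,3,5).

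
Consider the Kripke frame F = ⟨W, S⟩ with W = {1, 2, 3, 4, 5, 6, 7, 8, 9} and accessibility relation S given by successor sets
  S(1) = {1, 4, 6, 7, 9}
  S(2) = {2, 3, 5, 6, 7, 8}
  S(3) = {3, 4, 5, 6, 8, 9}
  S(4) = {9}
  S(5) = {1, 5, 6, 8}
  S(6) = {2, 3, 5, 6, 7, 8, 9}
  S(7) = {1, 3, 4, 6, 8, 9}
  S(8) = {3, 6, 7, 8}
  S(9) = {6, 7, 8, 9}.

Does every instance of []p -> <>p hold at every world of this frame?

Yes

Axiom D corresponds to the accessibility relation being serial.
Serial: yes — every world has a successor (e.g. 1 S 1).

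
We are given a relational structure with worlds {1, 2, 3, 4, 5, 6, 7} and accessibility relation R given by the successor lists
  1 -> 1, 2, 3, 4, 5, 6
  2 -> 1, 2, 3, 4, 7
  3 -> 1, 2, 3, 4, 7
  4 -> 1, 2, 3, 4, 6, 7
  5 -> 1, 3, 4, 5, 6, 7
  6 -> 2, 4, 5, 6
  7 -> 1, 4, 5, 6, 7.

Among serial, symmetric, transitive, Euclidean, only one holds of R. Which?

serial

Serial: yes — every world has a successor (e.g. 1 R 1).
Symmetric: no — 1 R 6 but not 6 R 1.
Transitive: no — 1 R 2 and 2 R 7, but not 1 R 7.
Euclidean: no — 1 R 2 and 1 R 5, but not 2 R 5.
Only serial holds.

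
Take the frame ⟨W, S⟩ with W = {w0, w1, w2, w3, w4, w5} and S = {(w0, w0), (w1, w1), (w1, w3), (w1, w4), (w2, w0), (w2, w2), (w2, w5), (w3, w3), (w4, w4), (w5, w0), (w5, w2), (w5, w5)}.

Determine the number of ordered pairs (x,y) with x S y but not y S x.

Enumerating: (w1,w3), (w1,w4), (w2,w0), (w5,w0).

4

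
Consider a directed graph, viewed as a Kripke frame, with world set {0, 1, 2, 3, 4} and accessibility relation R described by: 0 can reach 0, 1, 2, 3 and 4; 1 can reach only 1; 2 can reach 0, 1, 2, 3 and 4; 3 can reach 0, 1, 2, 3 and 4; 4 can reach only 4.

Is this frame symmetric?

No

Symmetric: no — 0 R 1 but not 1 R 0.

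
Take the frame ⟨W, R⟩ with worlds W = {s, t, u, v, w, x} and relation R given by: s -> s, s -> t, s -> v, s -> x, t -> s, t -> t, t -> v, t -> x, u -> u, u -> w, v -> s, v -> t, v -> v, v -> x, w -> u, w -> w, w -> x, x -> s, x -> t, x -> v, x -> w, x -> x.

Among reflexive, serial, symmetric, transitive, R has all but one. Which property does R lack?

Reflexive: yes — every world is R-related to itself.
Serial: yes — every world has a successor (e.g. s R s).
Symmetric: yes — every pair in R has its reverse in R.
Transitive: no — s R x and x R w, but not s R w.
Only transitive fails.

transitive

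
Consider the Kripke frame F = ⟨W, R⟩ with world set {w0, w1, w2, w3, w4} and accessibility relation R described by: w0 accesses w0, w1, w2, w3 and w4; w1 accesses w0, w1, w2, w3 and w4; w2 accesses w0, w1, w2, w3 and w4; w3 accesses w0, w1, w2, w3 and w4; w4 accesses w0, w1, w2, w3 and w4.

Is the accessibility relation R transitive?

Yes

Transitive: yes — every two-step R-path is closed by a direct edge.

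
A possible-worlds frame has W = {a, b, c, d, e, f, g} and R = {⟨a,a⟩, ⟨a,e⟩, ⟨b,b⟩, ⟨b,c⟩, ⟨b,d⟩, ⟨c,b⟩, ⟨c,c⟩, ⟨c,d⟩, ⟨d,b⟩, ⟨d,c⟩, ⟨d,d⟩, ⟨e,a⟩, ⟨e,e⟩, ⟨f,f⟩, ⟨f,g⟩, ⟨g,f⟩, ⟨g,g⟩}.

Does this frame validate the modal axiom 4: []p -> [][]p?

Yes

By correspondence theory, 4 is valid on a frame iff R is transitive.
Transitive: yes — every two-step R-path is closed by a direct edge.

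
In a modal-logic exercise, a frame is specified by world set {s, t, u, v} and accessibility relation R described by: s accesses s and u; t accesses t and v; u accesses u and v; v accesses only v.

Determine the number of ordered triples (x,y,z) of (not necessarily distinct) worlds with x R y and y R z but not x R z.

1

Enumerating: (s,u,v).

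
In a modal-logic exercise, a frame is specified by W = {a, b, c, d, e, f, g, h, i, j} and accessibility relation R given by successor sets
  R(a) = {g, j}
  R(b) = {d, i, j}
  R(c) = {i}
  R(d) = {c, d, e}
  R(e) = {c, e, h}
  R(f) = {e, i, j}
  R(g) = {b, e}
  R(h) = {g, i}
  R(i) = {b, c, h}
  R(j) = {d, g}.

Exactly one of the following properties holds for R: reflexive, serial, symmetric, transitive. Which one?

Reflexive: no — a is not related to itself.
Serial: yes — every world has a successor (e.g. a R g).
Symmetric: no — a R g but not g R a.
Transitive: no — a R g and g R b, but not a R b.
Only serial holds.

serial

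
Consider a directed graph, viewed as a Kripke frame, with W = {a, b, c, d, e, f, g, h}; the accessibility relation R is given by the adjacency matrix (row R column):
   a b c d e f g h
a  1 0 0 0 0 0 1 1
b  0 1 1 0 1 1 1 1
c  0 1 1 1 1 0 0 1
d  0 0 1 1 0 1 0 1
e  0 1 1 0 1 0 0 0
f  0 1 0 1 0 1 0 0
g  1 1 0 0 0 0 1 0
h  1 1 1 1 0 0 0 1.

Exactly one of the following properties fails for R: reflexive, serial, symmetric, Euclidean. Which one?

Euclidean

Reflexive: yes — every world is R-related to itself.
Serial: yes — every world has a successor (e.g. a R a).
Symmetric: yes — every pair in R has its reverse in R.
Euclidean: no — a R g and a R h, but not g R h.
Only Euclidean fails.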